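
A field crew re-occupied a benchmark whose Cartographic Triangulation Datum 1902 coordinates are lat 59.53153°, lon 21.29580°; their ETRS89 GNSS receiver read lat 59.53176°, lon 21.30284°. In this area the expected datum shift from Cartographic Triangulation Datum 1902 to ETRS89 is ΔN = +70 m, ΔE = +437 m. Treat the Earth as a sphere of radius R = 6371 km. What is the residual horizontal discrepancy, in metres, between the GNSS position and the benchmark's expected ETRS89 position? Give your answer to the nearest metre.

Observed coordinate differences: Δφ = +0.00023°, Δλ = +0.00704°.
Converting to metres (1° lat = 111195 m, cos φ = 0.507064): observed ΔN = 25.6 m, observed ΔE = 396.9 m.
Subtracting the expected shift leaves a residual of 25.6 − (70) = -44.4 m north and 396.9 − (437) = -40.1 m east.
Residual distance = √((-44.4)² + (-40.1)²) = 59.8 m.

60 m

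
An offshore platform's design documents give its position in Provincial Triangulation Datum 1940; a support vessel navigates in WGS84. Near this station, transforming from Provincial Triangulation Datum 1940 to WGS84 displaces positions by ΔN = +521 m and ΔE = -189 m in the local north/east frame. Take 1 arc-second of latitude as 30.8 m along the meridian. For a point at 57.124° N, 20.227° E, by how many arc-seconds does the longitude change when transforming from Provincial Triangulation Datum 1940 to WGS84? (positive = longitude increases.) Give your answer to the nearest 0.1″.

Δλ = -11.3″

At latitude 57.124°, cos φ = 0.542823.
1″ of longitude at this latitude = 30.80 × cos φ = 16.7189 m, so Δλ = -189.0 / 16.7189 = -11.305″.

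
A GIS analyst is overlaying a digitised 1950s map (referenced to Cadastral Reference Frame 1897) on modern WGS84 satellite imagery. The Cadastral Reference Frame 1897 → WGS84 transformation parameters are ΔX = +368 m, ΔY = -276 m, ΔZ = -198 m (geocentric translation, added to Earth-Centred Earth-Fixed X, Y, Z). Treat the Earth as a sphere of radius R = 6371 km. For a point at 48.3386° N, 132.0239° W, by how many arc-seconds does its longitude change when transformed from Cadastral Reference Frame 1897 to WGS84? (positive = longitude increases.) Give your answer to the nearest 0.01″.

sin φ = 0.747086, cos φ = 0.664727, sin λ = -0.742866, cos λ = -0.669441.
East component: ΔE = −sin λ·ΔX + cos λ·ΔY = −(-0.742866)(368) + (-0.669441)(-276) = 458.14 m.
1° of latitude spans πR/180 = 111195 m; at latitude φ, 1° of longitude spans that × cos φ = 73914.3 m, so Δλ = 458.14 / 73914.3 × 3600 = 22.314″.

Δλ = 22.31″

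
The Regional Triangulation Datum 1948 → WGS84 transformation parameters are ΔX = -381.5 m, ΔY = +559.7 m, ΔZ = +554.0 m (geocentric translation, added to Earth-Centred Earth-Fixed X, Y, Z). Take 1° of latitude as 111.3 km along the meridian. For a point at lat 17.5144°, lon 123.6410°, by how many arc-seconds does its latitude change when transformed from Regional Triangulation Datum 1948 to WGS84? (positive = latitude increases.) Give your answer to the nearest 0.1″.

Δφ = 10.5″

sin φ = 0.300945, cos φ = 0.953641, sin λ = 0.832525, cos λ = -0.553987.
North component: ΔN = −sin φ cos λ·ΔX − sin φ sin λ·ΔY + cos φ·ΔZ = −(0.300945)(-0.553987)(-381.5) − (0.300945)(0.832525)(559.7) + (0.953641)(554.0) = 324.48 m.
1° of latitude spans 111300 m, so Δφ = 324.48 / 111300 × 3600 = 10.495″.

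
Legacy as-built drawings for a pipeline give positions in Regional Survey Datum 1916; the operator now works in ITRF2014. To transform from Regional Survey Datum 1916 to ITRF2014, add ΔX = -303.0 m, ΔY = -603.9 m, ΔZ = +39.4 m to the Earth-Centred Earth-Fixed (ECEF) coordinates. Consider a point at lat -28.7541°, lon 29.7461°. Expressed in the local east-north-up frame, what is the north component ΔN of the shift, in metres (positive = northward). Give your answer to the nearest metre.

ΔN = -236 m

At φ = -28.7541°, λ = 29.7461°: sin φ = -0.481052, cos φ = 0.876692, sin λ = 0.496157, cos λ = 0.868233.
ΔN = −sin φ cos λ·ΔX − sin φ sin λ·ΔY + cos φ·ΔZ = −(-0.481052)(0.868233)(-303.0) − (-0.481052)(0.496157)(-603.9) + (0.876692)(39.4) = -236.15 m.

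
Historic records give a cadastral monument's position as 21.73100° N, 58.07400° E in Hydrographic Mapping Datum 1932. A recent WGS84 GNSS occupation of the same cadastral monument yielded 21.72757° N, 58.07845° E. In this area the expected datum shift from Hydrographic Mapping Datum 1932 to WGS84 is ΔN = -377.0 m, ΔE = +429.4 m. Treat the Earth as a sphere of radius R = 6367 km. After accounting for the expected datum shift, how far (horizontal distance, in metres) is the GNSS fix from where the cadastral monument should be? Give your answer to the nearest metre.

30 m

Observed coordinate differences: Δφ = -0.00343°, Δλ = +0.00445°.
Converting to metres (1° lat = 111125 m, cos φ = 0.928932): observed ΔN = -381.2 m, observed ΔE = 459.4 m.
Subtracting the expected shift leaves a residual of -381.2 − (-377.0) = -4.2 m north and 459.4 − (429.4) = 30.0 m east.
Residual distance = √((-4.2)² + 30.0²) = 30.3 m.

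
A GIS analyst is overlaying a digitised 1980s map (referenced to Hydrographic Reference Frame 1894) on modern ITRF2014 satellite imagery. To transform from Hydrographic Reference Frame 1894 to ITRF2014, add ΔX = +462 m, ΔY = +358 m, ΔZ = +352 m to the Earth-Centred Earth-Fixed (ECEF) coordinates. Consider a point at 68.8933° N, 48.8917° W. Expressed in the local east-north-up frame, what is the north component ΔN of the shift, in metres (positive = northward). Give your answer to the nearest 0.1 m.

At φ = 68.8933°, λ = -48.8917°: sin φ = 0.932911, cos φ = 0.360106, sin λ = -0.753468, cos λ = 0.657484.
ΔN = −sin φ cos λ·ΔX − sin φ sin λ·ΔY + cos φ·ΔZ = −(0.932911)(0.657484)(462) − (0.932911)(-0.753468)(358) + (0.360106)(352) = 95.02 m.

ΔN = 95.0 m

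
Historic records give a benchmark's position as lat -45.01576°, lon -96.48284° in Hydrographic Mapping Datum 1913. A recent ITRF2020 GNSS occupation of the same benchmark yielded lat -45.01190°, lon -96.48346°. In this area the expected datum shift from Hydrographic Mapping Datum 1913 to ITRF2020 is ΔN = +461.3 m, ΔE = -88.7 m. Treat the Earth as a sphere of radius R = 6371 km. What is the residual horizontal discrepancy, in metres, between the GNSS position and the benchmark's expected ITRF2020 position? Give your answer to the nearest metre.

51 m

Observed coordinate differences: Δφ = +0.00386°, Δλ = -0.00062°.
Converting to metres (1° lat = 111195 m, cos φ = 0.706912): observed ΔN = 429.2 m, observed ΔE = -48.7 m.
Subtracting the expected shift leaves a residual of 429.2 − (461.3) = -32.1 m north and -48.7 − (-88.7) = 40.0 m east.
Residual distance = √((-32.1)² + 40.0²) = 51.3 m.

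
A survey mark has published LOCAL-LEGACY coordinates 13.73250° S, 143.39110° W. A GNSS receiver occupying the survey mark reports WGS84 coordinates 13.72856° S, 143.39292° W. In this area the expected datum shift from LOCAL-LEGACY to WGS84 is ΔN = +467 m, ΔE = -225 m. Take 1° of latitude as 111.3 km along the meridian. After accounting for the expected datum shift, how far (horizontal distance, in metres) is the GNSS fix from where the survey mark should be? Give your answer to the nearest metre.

40 m

Observed coordinate differences: Δφ = +0.00394°, Δλ = -0.00182°.
Converting to metres (1° lat = 111300 m, cos φ = 0.971415): observed ΔN = 438.5 m, observed ΔE = -196.8 m.
Subtracting the expected shift leaves a residual of 438.5 − (467) = -28.5 m north and -196.8 − (-225) = 28.2 m east.
Residual distance = √((-28.5)² + 28.2²) = 40.1 m.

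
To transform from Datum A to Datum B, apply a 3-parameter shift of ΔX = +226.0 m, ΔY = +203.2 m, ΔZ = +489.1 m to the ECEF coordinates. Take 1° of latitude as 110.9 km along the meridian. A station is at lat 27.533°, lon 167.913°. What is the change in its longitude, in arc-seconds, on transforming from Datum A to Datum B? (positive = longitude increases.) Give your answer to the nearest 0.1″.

Δλ = -9.0″

sin φ = 0.462259, cos φ = 0.886745, sin λ = 0.209397, cos λ = -0.977831.
East component: ΔE = −sin λ·ΔX + cos λ·ΔY = −(0.209397)(226.0) + (-0.977831)(203.2) = -246.02 m.
1° of latitude spans 110900 m; at latitude φ, 1° of longitude spans that × cos φ = 98340.0 m, so Δλ = -246.02 / 98340.0 × 3600 = -9.006″.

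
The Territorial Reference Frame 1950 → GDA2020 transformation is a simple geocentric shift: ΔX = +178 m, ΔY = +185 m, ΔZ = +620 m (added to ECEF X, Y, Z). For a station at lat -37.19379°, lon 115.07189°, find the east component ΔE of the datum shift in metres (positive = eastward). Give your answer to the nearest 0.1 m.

ΔE = -239.6 m

At φ = -37.19379°, λ = 115.07189°: sin φ = -0.604513, cos φ = 0.796595, sin λ = 0.905777, cos λ = -0.423755.
ΔE = −sin λ·ΔX + cos λ·ΔY = −(0.905777)·(178) + (-0.423755)·(185) = -239.62 m.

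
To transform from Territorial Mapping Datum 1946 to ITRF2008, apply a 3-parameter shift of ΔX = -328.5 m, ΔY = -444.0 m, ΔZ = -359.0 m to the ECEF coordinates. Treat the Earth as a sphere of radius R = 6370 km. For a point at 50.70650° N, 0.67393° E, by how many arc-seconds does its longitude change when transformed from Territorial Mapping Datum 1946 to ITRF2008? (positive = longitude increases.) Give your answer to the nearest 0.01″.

sin φ = 0.773912, cos φ = 0.633293, sin λ = 0.011762, cos λ = 0.999931.
East component: ΔE = −sin λ·ΔX + cos λ·ΔY = −(0.011762)(-328.5) + (0.999931)(-444.0) = -440.11 m.
1° of latitude spans πR/180 = 111177 m; at latitude φ, 1° of longitude spans that × cos φ = 70407.9 m, so Δλ = -440.11 / 70407.9 × 3600 = -22.503″.

Δλ = -22.50″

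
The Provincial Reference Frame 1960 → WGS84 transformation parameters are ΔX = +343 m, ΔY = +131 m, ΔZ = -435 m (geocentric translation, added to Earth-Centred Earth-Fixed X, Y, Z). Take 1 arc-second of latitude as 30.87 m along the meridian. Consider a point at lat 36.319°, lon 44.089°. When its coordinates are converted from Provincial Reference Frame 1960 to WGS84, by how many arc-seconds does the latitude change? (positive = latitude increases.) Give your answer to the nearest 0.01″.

sin φ = 0.592280, cos φ = 0.805732, sin λ = 0.695775, cos λ = 0.718260.
North component: ΔN = −sin φ cos λ·ΔX − sin φ sin λ·ΔY + cos φ·ΔZ = −(0.592280)(0.718260)(343) − (0.592280)(0.695775)(131) + (0.805732)(-435) = -550.39 m.
1° of latitude spans 3600 × 30.87 = 111132 m, so Δφ = -550.39 / 111132 × 3600 = -17.829″.

Δφ = -17.83″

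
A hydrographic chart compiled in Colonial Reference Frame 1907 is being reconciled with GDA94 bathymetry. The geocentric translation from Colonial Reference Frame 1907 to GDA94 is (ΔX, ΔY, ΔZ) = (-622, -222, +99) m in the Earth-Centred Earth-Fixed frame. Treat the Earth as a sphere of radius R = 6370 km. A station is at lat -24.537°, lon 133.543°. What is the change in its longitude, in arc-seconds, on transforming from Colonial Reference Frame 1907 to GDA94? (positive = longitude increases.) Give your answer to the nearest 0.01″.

sin φ = -0.415281, cos φ = 0.909693, sin λ = 0.724858, cos λ = -0.688899.
East component: ΔE = −sin λ·ΔX + cos λ·ΔY = −(0.724858)(-622) + (-0.688899)(-222) = 603.80 m.
1° of latitude spans πR/180 = 111177 m; at latitude φ, 1° of longitude spans that × cos φ = 101137.4 m, so Δλ = 603.80 / 101137.4 × 3600 = 21.492″.

Δλ = 21.49″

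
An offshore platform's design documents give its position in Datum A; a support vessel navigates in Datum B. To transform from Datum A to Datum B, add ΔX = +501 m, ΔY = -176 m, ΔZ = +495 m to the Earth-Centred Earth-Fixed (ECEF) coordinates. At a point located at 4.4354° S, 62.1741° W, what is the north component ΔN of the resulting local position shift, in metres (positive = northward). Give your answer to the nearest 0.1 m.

At φ = -4.4354°, λ = -62.1741°: sin φ = -0.077335, cos φ = 0.997005, sin λ = -0.884370, cos λ = 0.466786.
ΔN = −sin φ cos λ·ΔX − sin φ sin λ·ΔY + cos φ·ΔZ = −(-0.077335)(0.466786)(501) − (-0.077335)(-0.884370)(-176) + (0.997005)(495) = 523.64 m.

ΔN = 523.6 m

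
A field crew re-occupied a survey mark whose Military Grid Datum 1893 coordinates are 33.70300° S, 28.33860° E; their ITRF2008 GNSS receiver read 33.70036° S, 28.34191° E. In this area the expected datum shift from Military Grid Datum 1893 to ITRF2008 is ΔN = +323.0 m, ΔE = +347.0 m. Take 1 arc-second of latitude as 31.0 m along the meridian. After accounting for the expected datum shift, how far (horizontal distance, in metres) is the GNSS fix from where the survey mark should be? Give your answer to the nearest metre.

Observed coordinate differences: Δφ = +0.00264°, Δλ = +0.00331°.
Converting to metres (1° lat = 111600 m, cos φ = 0.831925): observed ΔN = 294.6 m, observed ΔE = 307.3 m.
Subtracting the expected shift leaves a residual of 294.6 − (323.0) = -28.4 m north and 307.3 − (347.0) = -39.7 m east.
Residual distance = √((-28.4)² + (-39.7)²) = 48.8 m.

49 m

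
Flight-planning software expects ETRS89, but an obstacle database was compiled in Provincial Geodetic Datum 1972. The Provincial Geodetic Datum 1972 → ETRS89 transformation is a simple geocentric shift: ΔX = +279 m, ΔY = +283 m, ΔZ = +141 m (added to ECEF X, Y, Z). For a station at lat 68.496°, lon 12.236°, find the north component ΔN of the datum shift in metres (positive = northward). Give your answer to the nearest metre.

ΔN = -258 m

At φ = 68.496°, λ = 12.236°: sin φ = 0.930392, cos φ = 0.366566, sin λ = 0.211939, cos λ = 0.977283.
ΔN = −sin φ cos λ·ΔX − sin φ sin λ·ΔY + cos φ·ΔZ = −(0.930392)(0.977283)(279) − (0.930392)(0.211939)(283) + (0.366566)(141) = -257.80 m.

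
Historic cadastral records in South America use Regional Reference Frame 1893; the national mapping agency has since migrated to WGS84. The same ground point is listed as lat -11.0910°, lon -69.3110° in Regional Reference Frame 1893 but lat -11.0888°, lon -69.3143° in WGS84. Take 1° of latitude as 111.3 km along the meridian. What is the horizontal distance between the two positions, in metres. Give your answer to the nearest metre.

436 m

Δφ = -11.0888° − -11.0910° = +0.0022°; Δλ = -69.3143° − -69.3110° = -0.0033°.
ΔN = Δφ × 111300 = 244.9 m; ΔE = Δλ × 111300 × cos(-11.0910°) = -0.0033 × 111300 × 0.981323 = -360.4 m.
Distance = √(ΔE² + ΔN²) = √((-360.4)² + 244.9²) = 435.7 m.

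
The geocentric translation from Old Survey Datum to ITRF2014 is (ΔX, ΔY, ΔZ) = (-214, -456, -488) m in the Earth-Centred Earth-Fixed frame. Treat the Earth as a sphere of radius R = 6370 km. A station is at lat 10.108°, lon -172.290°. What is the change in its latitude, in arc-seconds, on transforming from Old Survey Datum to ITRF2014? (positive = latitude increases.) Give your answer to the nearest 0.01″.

sin φ = 0.175504, cos φ = 0.984479, sin λ = -0.134159, cos λ = -0.990960.
North component: ΔN = −sin φ cos λ·ΔX − sin φ sin λ·ΔY + cos φ·ΔZ = −(0.175504)(-0.990960)(-214) − (0.175504)(-0.134159)(-456) + (0.984479)(-488) = -528.38 m.
1° of latitude spans πR/180 = 111177 m, so Δφ = -528.38 / 111177 × 3600 = -17.109″.

Δφ = -17.11″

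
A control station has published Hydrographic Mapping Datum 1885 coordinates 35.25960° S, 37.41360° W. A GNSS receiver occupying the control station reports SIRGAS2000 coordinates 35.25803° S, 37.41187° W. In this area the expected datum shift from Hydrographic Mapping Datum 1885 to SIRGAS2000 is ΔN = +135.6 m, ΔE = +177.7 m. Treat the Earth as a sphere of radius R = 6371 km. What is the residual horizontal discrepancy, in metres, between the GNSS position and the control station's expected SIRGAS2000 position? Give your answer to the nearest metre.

Observed coordinate differences: Δφ = +0.00157°, Δλ = +0.00173°.
Converting to metres (1° lat = 111195 m, cos φ = 0.816545): observed ΔN = 174.6 m, observed ΔE = 157.1 m.
Subtracting the expected shift leaves a residual of 174.6 − (135.6) = 39.0 m north and 157.1 − (177.7) = -20.6 m east.
Residual distance = √(39.0² + (-20.6)²) = 44.1 m.

44 m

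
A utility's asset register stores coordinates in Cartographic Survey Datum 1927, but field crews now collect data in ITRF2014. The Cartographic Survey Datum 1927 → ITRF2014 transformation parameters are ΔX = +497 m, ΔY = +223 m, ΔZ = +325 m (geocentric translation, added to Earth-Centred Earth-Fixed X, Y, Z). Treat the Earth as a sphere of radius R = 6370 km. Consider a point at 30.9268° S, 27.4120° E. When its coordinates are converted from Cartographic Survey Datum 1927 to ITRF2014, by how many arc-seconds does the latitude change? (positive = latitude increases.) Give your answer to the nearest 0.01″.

Δφ = 18.08″

sin φ = -0.513943, cos φ = 0.857825, sin λ = 0.460386, cos λ = 0.887719.
North component: ΔN = −sin φ cos λ·ΔX − sin φ sin λ·ΔY + cos φ·ΔZ = −(-0.513943)(0.887719)(497) − (-0.513943)(0.460386)(223) + (0.857825)(325) = 558.31 m.
1° of latitude spans πR/180 = 111177 m, so Δφ = 558.31 / 111177 × 3600 = 18.078″.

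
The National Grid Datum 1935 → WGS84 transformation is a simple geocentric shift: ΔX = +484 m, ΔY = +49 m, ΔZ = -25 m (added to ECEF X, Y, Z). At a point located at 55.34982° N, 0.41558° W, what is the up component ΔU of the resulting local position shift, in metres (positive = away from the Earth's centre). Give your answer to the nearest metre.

At φ = 55.34982°, λ = -0.41558°: sin φ = 0.822639, cos φ = 0.568564, sin λ = -0.007253, cos λ = 0.999974.
ΔU = cos φ cos λ·ΔX + cos φ sin λ·ΔY + sin φ·ΔZ = (0.568564)(0.999974)(484) + (0.568564)(-0.007253)(49) + (0.822639)(-25) = 254.41 m.

ΔU = 254 m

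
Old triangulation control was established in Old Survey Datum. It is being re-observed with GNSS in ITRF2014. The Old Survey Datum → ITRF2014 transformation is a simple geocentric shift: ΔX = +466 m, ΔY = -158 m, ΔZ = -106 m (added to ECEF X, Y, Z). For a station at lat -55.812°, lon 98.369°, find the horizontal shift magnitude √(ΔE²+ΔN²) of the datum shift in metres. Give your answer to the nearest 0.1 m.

501.9 m

The local east axis at (φ, λ) is (−sin λ, cos λ, 0), so ΔE = −sin(98.369°)·466 + cos(98.369°)·(-158) = -438.04 m.
The local north axis is (−sin φ cos λ, −sin φ sin λ, cos φ), giving ΔN = -56.105 − 129.306 − 59.562 = -244.97 m.
Horizontal magnitude = √(ΔE² + ΔN²) = √((-438.04)² + (-244.97)²) = 501.89 m.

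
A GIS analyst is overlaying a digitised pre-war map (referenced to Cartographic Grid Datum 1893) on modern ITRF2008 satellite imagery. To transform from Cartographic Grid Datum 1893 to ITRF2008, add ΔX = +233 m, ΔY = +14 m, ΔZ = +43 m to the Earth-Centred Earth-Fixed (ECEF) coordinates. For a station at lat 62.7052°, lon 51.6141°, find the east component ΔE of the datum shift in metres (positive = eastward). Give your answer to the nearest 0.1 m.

ΔE = -173.9 m

The local east axis at (φ, λ) is (−sin λ, cos λ, 0), so ΔE = −sin(51.6141°)·233 + cos(51.6141°)·14 = -173.94 m.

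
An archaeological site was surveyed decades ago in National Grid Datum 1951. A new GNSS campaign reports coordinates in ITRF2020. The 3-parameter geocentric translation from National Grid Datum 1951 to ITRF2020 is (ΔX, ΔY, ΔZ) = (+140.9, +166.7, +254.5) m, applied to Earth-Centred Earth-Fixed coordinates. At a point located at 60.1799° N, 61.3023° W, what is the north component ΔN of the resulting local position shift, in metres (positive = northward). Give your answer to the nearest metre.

At φ = 60.1799°, λ = -61.3023°: sin φ = 0.867591, cos φ = 0.497278, sin λ = -0.877165, cos λ = 0.480188.
ΔN = −sin φ cos λ·ΔX − sin φ sin λ·ΔY + cos φ·ΔZ = −(0.867591)(0.480188)(140.9) − (0.867591)(-0.877165)(166.7) + (0.497278)(254.5) = 194.72 m.

ΔN = 195 m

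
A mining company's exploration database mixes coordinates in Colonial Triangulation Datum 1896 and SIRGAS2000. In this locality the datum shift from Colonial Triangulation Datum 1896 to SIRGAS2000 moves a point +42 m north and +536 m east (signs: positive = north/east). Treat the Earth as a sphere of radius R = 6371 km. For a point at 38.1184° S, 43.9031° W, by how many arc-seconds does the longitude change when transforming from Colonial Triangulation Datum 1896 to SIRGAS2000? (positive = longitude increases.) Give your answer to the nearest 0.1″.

At latitude -38.1184°, cos φ = 0.786737.
One radian of longitude at latitude φ spans R cos φ, so Δλ = ΔE / (R cos φ) = 536.0 / (6371000 × 0.786737) = 1.0694e-04 rad = 22.057″.

Δλ = 22.1″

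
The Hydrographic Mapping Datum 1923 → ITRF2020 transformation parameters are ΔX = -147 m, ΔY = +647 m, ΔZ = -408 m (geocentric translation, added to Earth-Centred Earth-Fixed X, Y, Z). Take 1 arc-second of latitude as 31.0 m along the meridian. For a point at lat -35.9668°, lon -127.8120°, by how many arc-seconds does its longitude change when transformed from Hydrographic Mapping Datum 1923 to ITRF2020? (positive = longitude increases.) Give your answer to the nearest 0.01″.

sin φ = -0.587316, cos φ = 0.809357, sin λ = -0.790027, cos λ = -0.613073.
East component: ΔE = −sin λ·ΔX + cos λ·ΔY = −(-0.790027)(-147) + (-0.613073)(647) = -512.79 m.
1° of latitude spans 3600 × 31.00 = 111600 m; at latitude φ, 1° of longitude spans that × cos φ = 90324.3 m, so Δλ = -512.79 / 90324.3 × 3600 = -20.438″.

Δλ = -20.44″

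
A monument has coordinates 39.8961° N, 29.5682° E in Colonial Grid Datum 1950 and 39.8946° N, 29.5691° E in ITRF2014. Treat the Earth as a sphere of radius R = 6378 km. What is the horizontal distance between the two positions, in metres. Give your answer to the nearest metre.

184 m

Δφ = 39.8946° − 39.8961° = -0.0015°; Δλ = 29.5691° − 29.5682° = +0.0009°.
1° along a meridian = πR/180 = 111317 m.
ΔN = Δφ × 111317 = -167.0 m; ΔE = Δλ × 111317 × cos(39.8961°) = +0.0009 × 111317 × 0.767209 = 76.9 m.
Distance = √(ΔE² + ΔN²) = √(76.9² + (-167.0)²) = 183.8 m.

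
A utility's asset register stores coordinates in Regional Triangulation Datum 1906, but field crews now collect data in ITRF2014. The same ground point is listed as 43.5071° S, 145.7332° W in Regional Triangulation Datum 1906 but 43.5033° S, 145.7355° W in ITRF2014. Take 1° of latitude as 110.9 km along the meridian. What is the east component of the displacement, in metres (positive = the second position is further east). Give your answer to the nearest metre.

ΔE = -185 m

Δφ = -43.5033° − -43.5071° = +0.0038°; Δλ = -145.7355° − -145.7332° = -0.0023°.
ΔN = Δφ × 110900 = 421.4 m; ΔE = Δλ × 110900 × cos(-43.5071°) = -0.0023 × 110900 × 0.725289 = -185.0 m.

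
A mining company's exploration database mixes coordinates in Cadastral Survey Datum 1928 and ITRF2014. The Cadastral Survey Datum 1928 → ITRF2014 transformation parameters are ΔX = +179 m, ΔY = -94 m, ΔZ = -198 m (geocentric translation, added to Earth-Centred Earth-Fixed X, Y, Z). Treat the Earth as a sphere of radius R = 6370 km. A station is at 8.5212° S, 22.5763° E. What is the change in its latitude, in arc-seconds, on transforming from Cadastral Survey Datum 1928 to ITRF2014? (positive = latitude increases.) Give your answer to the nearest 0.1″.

Δφ = -5.7″

sin φ = -0.148175, cos φ = 0.988961, sin λ = 0.383913, cos λ = 0.923369.
North component: ΔN = −sin φ cos λ·ΔX − sin φ sin λ·ΔY + cos φ·ΔZ = −(-0.148175)(0.923369)(179) − (-0.148175)(0.383913)(-94) + (0.988961)(-198) = -176.67 m.
1° of latitude spans πR/180 = 111177 m, so Δφ = -176.67 / 111177 × 3600 = -5.721″.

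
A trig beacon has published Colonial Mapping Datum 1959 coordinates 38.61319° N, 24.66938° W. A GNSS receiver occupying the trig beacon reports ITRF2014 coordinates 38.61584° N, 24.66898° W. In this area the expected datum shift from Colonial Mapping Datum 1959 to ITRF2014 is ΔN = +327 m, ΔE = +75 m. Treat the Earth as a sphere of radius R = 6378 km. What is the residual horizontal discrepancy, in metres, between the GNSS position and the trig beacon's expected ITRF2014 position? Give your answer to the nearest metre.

Observed coordinate differences: Δφ = +0.00265°, Δλ = +0.00040°.
Converting to metres (1° lat = 111317 m, cos φ = 0.781377): observed ΔN = 295.0 m, observed ΔE = 34.8 m.
Subtracting the expected shift leaves a residual of 295.0 − (327) = -32.0 m north and 34.8 − (75) = -40.2 m east.
Residual distance = √((-32.0)² + (-40.2)²) = 51.4 m.

51 m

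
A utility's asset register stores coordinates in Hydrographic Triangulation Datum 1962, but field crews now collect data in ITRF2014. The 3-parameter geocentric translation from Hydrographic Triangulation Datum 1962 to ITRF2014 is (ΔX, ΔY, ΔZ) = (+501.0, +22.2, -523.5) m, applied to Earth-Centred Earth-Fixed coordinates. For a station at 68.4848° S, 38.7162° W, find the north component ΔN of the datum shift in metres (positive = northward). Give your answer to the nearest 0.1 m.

At φ = -68.4848°, λ = -38.7162°: sin φ = -0.930320, cos φ = 0.366748, sin λ = -0.625463, cos λ = 0.780254.
ΔN = −sin φ cos λ·ΔX − sin φ sin λ·ΔY + cos φ·ΔZ = −(-0.930320)(0.780254)(501.0) − (-0.930320)(-0.625463)(22.2) + (0.366748)(-523.5) = 158.76 m.

ΔN = 158.8 m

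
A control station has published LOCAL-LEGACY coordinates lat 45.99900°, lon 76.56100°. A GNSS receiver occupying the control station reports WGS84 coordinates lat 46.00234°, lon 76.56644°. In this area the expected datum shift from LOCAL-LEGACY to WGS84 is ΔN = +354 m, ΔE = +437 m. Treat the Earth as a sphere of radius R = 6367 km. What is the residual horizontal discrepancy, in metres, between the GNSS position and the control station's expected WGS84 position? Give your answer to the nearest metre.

Observed coordinate differences: Δφ = +0.00334°, Δλ = +0.00544°.
Converting to metres (1° lat = 111125 m, cos φ = 0.694671): observed ΔN = 371.2 m, observed ΔE = 419.9 m.
Subtracting the expected shift leaves a residual of 371.2 − (354) = 17.2 m north and 419.9 − (437) = -17.1 m east.
Residual distance = √(17.2² + (-17.1)²) = 24.2 m.

24 m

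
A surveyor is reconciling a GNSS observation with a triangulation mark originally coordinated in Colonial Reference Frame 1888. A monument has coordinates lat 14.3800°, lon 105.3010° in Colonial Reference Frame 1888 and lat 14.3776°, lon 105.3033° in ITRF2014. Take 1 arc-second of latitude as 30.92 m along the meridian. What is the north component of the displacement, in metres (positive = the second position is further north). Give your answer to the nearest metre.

ΔN = -267 m

Δφ = 14.3776° − 14.3800° = -0.0024°; Δλ = 105.3033° − 105.3010° = +0.0023°.
1° of latitude = 3600 × 30.92 = 111312 m.
ΔN = Δφ × 111312 = -267.1 m; ΔE = Δλ × 111312 × cos(14.3800°) = +0.0023 × 111312 × 0.968670 = 248.0 m.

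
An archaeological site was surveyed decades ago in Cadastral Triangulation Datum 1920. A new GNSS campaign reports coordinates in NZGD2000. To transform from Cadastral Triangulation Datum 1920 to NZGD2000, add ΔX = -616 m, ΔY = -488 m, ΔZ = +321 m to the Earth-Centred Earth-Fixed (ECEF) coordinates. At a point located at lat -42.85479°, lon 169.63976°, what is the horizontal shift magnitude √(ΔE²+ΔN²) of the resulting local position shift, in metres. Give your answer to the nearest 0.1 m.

At φ = -42.85479°, λ = 169.63976°: sin φ = -0.680143, cos φ = 0.733080, sin λ = 0.179837, cos λ = -0.983697.
ΔE = −sin λ·ΔX + cos λ·ΔY = −(0.179837)·(-616) + (-0.983697)·(-488) = 590.82 m.
ΔN = −sin φ cos λ·ΔX − sin φ sin λ·ΔY + cos φ·ΔZ = −(-0.680143)(-0.983697)(-616) − (-0.680143)(0.179837)(-488) + (0.733080)(321) = 587.77 m.
Horizontal magnitude = √(ΔE² + ΔN²) = √(590.82² + 587.77²) = 833.39 m.

833.4 m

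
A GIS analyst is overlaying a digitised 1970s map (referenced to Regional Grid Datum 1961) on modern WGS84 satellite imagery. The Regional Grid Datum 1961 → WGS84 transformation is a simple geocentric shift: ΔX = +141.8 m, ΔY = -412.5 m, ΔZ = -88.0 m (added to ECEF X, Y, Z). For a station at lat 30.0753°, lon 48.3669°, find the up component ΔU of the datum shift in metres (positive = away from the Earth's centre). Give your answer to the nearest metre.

ΔU = -229 m

At φ = 30.0753°, λ = 48.3669°: sin φ = 0.501138, cos φ = 0.865368, sin λ = 0.747414, cos λ = 0.664358.
ΔU = cos φ cos λ·ΔX + cos φ sin λ·ΔY + sin φ·ΔZ = (0.865368)(0.664358)(141.8) + (0.865368)(0.747414)(-412.5) + (0.501138)(-88.0) = -229.38 m.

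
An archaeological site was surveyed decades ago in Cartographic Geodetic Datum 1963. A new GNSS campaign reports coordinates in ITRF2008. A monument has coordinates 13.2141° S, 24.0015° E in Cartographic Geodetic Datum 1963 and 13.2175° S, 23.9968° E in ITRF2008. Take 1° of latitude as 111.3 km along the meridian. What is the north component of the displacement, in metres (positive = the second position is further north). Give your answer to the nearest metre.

Δφ = -13.2175° − -13.2141° = -0.0034°; Δλ = 23.9968° − 24.0015° = -0.0047°.
ΔN = Δφ × 111300 = -378.4 m; ΔE = Δλ × 111300 × cos(-13.2141°) = -0.0047 × 111300 × 0.973523 = -509.3 m.

ΔN = -378 m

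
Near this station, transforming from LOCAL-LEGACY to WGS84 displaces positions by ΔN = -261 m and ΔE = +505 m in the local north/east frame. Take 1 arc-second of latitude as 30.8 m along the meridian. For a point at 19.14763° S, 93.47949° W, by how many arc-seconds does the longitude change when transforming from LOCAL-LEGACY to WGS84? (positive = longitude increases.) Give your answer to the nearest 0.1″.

At latitude -19.14763°, cos φ = 0.944677.
1″ of longitude at this latitude = 30.80 × cos φ = 29.0960 m, so Δλ = 505.0 / 29.0960 = 17.356″.

Δλ = 17.4″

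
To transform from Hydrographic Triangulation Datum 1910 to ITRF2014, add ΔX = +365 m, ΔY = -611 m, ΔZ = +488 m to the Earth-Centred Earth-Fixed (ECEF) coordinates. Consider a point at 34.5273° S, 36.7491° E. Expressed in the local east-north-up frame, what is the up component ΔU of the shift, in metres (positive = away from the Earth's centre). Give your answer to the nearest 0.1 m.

The local up (radial) axis is (cos φ cos λ, cos φ sin λ, sin φ), giving ΔU = 240.946 − 301.176 − 276.598 = -336.83 m.

ΔU = -336.8 m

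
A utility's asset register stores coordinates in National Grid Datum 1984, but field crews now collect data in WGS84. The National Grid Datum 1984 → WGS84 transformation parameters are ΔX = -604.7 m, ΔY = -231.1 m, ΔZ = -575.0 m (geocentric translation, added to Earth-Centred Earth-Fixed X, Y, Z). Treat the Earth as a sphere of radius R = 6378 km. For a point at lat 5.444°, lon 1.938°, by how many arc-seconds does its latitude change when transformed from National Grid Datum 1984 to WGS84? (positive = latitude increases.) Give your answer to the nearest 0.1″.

Δφ = -16.6″

sin φ = 0.094873, cos φ = 0.995489, sin λ = 0.033818, cos λ = 0.999428.
North component: ΔN = −sin φ cos λ·ΔX − sin φ sin λ·ΔY + cos φ·ΔZ = −(0.094873)(0.999428)(-604.7) − (0.094873)(0.033818)(-231.1) + (0.995489)(-575.0) = -514.33 m.
1° of latitude spans πR/180 = 111317 m, so Δφ = -514.33 / 111317 × 3600 = -16.633″.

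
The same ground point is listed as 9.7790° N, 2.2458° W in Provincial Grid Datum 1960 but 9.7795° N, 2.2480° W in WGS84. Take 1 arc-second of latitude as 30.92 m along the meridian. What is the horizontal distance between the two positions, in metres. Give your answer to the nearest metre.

Δφ = 9.7795° − 9.7790° = +0.0005°; Δλ = -2.2480° − -2.2458° = -0.0022°.
1° of latitude = 3600 × 30.92 = 111312 m.
ΔN = Δφ × 111312 = 55.7 m; ΔE = Δλ × 111312 × cos(9.7790°) = -0.0022 × 111312 × 0.985470 = -241.3 m.
Distance = √(ΔE² + ΔN²) = √((-241.3)² + 55.7²) = 247.7 m.

248 m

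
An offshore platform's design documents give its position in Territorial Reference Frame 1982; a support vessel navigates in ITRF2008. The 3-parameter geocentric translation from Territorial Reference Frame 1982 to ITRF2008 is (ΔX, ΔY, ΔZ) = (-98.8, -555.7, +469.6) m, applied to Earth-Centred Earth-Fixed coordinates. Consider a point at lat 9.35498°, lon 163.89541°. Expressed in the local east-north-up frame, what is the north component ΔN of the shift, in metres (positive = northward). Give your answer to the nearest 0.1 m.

ΔN = 473.0 m

At φ = 9.35498°, λ = 163.89541°: sin φ = 0.162551, cos φ = 0.986700, sin λ = 0.277392, cos λ = -0.960757.
ΔN = −sin φ cos λ·ΔX − sin φ sin λ·ΔY + cos φ·ΔZ = −(0.162551)(-0.960757)(-98.8) − (0.162551)(0.277392)(-555.7) + (0.986700)(469.6) = 472.98 m.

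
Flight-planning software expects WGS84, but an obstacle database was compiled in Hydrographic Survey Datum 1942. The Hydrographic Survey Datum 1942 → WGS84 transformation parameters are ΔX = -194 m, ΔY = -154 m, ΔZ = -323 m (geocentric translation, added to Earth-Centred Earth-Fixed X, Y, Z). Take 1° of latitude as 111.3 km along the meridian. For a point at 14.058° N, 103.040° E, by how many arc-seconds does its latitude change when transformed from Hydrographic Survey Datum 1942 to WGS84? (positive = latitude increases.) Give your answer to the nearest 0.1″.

sin φ = 0.242904, cos φ = 0.970050, sin λ = 0.974213, cos λ = -0.225631.
North component: ΔN = −sin φ cos λ·ΔX − sin φ sin λ·ΔY + cos φ·ΔZ = −(0.242904)(-0.225631)(-194) − (0.242904)(0.974213)(-154) + (0.970050)(-323) = -287.52 m.
1° of latitude spans 111300 m, so Δφ = -287.52 / 111300 × 3600 = -9.300″.

Δφ = -9.3″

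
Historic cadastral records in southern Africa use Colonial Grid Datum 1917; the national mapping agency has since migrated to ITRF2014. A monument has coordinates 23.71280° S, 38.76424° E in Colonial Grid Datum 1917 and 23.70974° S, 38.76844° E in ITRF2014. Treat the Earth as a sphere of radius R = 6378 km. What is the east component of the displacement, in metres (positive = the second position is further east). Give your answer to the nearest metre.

Δφ = -23.70974° − -23.71280° = +0.00306°; Δλ = 38.76844° − 38.76424° = +0.00420°.
1° along a meridian = πR/180 = 111317 m.
ΔN = Δφ × 111317 = 340.6 m; ΔE = Δλ × 111317 × cos(-23.71280°) = +0.00420 × 111317 × 0.915573 = 428.1 m.

ΔE = 428 m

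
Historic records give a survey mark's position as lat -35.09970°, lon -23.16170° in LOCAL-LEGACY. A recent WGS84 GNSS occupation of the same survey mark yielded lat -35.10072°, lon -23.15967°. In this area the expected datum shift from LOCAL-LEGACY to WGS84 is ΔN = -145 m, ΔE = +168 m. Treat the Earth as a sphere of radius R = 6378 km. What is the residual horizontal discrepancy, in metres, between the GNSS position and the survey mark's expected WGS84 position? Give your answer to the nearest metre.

Observed coordinate differences: Δφ = -0.00102°, Δλ = +0.00203°.
Converting to metres (1° lat = 111317 m, cos φ = 0.818153): observed ΔN = -113.5 m, observed ΔE = 184.9 m.
Subtracting the expected shift leaves a residual of -113.5 − (-145) = 31.5 m north and 184.9 − (168) = 16.9 m east.
Residual distance = √(31.5² + 16.9²) = 35.7 m.

36 m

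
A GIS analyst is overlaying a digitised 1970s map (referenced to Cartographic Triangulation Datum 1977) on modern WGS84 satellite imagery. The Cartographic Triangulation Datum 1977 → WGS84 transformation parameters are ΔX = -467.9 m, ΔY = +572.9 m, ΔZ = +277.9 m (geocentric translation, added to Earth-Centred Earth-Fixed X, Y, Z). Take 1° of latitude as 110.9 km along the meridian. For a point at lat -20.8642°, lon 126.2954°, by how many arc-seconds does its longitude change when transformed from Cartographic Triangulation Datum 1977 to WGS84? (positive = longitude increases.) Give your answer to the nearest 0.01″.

sin φ = -0.356154, cos φ = 0.934427, sin λ = 0.805976, cos λ = -0.591948.
East component: ΔE = −sin λ·ΔX + cos λ·ΔY = −(0.805976)(-467.9) + (-0.591948)(572.9) = 37.99 m.
1° of latitude spans 110900 m; at latitude φ, 1° of longitude spans that × cos φ = 103628.0 m, so Δλ = 37.99 / 103628.0 × 3600 = 1.320″.

Δλ = 1.32″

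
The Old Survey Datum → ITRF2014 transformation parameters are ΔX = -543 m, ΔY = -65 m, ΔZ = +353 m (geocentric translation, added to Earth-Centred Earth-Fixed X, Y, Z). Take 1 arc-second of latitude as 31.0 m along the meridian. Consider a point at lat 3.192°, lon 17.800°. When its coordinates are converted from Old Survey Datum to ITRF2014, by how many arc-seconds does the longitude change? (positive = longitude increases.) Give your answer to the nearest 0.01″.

sin φ = 0.055682, cos φ = 0.998449, sin λ = 0.305695, cos λ = 0.952129.
East component: ΔE = −sin λ·ΔX + cos λ·ΔY = −(0.305695)(-543) + (0.952129)(-65) = 104.10 m.
1° of latitude spans 3600 × 31.00 = 111600 m; at latitude φ, 1° of longitude spans that × cos φ = 111426.9 m, so Δλ = 104.10 / 111426.9 × 3600 = 3.363″.

Δλ = 3.36″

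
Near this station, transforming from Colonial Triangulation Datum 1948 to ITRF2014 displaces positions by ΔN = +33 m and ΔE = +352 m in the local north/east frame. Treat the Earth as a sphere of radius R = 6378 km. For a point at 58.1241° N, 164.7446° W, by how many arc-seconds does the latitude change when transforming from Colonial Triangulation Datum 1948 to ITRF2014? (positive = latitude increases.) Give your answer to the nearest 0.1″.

Δφ = 1.1″

On a sphere of radius R, 1 rad of latitude = R, so Δφ = ΔN / R = 33.0 / 6378000 = 5.1740e-06 rad = 1.067″.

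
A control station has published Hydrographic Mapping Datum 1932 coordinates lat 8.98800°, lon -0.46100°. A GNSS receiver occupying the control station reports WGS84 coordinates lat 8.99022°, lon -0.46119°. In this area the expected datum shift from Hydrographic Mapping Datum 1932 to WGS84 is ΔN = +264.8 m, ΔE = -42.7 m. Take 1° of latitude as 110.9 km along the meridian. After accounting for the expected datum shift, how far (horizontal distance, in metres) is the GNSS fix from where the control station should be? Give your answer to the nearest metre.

Observed coordinate differences: Δφ = +0.00222°, Δλ = -0.00019°.
Converting to metres (1° lat = 110900 m, cos φ = 0.987721): observed ΔN = 246.2 m, observed ΔE = -20.8 m.
Subtracting the expected shift leaves a residual of 246.2 − (264.8) = -18.6 m north and -20.8 − (-42.7) = 21.9 m east.
Residual distance = √((-18.6)² + 21.9²) = 28.7 m.

29 m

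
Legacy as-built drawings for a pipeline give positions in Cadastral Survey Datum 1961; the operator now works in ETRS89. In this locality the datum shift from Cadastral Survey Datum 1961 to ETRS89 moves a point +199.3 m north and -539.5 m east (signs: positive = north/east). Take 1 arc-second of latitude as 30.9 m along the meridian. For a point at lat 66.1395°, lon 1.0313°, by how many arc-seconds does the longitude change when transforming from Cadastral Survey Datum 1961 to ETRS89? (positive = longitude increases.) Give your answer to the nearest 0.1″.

At latitude 66.1395°, cos φ = 0.404511.
1″ of longitude at this latitude = 30.90 × cos φ = 12.4994 m, so Δλ = -539.5 / 12.4994 = -43.162″.

Δλ = -43.2″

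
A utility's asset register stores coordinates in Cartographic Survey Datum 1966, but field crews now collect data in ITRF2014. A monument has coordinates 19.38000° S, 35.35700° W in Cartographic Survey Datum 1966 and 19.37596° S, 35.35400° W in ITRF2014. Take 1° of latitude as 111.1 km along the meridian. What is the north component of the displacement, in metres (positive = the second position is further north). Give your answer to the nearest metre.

Δφ = -19.37596° − -19.38000° = +0.00404°; Δλ = -35.35400° − -35.35700° = +0.00300°.
ΔN = Δφ × 111100 = 448.8 m; ΔE = Δλ × 111100 × cos(-19.38000°) = +0.00300 × 111100 × 0.943339 = 314.4 m.

ΔN = 449 m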